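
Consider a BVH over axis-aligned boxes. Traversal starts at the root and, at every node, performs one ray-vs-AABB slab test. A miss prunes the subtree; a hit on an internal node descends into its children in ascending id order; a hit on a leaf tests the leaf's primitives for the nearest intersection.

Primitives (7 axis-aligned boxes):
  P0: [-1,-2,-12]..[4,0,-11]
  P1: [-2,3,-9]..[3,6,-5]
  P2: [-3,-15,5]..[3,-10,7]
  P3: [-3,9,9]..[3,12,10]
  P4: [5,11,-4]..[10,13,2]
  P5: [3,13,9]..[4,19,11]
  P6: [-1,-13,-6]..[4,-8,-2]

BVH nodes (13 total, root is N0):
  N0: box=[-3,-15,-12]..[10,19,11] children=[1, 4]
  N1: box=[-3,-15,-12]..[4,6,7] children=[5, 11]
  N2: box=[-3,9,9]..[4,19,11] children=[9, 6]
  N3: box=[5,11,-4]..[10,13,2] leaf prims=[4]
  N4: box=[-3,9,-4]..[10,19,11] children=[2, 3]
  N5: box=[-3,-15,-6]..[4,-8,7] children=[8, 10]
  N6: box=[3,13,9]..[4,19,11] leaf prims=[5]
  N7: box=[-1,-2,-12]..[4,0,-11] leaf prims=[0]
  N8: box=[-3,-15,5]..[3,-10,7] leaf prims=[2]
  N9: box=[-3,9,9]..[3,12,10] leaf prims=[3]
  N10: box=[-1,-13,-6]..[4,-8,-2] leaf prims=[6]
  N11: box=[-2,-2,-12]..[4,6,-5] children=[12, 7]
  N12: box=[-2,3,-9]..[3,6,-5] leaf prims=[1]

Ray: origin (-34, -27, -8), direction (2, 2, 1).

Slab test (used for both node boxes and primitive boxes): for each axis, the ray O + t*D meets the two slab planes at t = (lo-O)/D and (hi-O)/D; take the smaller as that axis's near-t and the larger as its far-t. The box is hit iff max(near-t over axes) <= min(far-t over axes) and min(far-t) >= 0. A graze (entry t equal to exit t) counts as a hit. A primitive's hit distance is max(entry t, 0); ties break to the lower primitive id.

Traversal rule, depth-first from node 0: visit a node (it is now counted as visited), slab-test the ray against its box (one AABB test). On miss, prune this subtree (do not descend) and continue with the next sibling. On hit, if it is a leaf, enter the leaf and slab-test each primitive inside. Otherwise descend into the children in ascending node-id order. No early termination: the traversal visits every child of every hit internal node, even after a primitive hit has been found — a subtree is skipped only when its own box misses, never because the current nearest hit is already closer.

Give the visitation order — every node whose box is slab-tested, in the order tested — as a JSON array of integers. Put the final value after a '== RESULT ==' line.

Traverse from the root:
N0 x:[31/2,22] y:[6,23] z:[-4,19] -> hit [31/2,19], descend [1, 4]
  N1 x:[31/2,19] y:[6,33/2] z:[-4,15] -> miss, prune
  N4 x:[31/2,22] y:[18,23] z:[4,19] -> hit [18,19], descend [2, 3]
    N2 x:[31/2,19] y:[18,23] z:[17,19] -> hit [18,19], descend [6, 9]
      N6 x:[37/2,19] y:[20,23] z:[17,19] -> miss, prune
      N9 x:[31/2,37/2] y:[18,39/2] z:[17,18] -> hit [18,18] leaf, test {P3@t=18}
    N3 x:[39/2,22] y:[19,20] z:[4,10] -> miss, prune

7 AABB tests over nodes [0, 1, 4, 2, 6, 9, 3]; 1 leaf entered; closest P3.

== RESULT ==
[0, 1, 4, 2, 6, 9, 3]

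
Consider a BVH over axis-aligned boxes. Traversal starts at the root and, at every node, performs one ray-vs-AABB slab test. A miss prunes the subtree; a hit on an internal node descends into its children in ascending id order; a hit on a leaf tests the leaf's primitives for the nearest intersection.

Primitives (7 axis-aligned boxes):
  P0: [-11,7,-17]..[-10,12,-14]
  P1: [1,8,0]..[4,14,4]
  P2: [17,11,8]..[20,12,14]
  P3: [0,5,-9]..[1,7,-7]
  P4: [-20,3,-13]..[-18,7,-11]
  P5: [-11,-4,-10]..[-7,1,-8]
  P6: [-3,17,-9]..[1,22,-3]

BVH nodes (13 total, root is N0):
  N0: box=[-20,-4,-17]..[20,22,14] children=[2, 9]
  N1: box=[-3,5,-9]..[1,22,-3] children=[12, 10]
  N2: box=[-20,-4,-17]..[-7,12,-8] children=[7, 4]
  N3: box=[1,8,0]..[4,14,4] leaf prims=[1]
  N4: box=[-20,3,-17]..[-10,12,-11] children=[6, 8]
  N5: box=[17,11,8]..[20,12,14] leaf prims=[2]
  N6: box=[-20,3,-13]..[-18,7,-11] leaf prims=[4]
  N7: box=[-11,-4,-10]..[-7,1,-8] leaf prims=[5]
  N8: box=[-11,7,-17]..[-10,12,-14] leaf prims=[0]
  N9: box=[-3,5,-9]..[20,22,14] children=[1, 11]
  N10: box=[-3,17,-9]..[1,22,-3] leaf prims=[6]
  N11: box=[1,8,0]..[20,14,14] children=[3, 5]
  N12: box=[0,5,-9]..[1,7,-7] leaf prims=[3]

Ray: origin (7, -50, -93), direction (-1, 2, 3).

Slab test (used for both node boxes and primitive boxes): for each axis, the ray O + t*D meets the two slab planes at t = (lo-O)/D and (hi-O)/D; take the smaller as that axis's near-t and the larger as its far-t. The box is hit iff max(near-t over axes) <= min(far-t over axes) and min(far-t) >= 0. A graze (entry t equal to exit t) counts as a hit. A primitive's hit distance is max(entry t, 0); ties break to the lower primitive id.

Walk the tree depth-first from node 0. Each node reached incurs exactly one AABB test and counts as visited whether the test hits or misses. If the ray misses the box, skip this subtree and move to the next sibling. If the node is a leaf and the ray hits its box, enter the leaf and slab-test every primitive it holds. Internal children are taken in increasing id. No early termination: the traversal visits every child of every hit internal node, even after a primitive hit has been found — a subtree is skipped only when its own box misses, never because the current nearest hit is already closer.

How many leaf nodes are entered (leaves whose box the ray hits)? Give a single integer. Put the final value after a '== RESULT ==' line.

Walk:
N0 x:[-13,27] y:[23,36] z:[76/3,107/3] -> hit [76/3,27], descend [2, 9]
  N2 x:[14,27] y:[23,31] z:[76/3,85/3] -> hit [76/3,27], descend [4, 7]
    N4 x:[17,27] y:[53/2,31] z:[76/3,82/3] -> hit [53/2,27], descend [6, 8]
      N6 x:[25,27] y:[53/2,57/2] z:[80/3,82/3] -> hit [80/3,27] leaf, test {P4@t=80/3}
      N8 x:[17,18] y:[57/2,31] z:[76/3,79/3] -> miss, prune
    N7 x:[14,18] y:[23,51/2] z:[83/3,85/3] -> miss, prune
  N9 x:[-13,10] y:[55/2,36] z:[28,107/3] -> miss, prune

order=[0, 2, 4, 6, 8, 7, 9]  |boxes|=7  |leaves|=1  hit=P4

== RESULT ==
1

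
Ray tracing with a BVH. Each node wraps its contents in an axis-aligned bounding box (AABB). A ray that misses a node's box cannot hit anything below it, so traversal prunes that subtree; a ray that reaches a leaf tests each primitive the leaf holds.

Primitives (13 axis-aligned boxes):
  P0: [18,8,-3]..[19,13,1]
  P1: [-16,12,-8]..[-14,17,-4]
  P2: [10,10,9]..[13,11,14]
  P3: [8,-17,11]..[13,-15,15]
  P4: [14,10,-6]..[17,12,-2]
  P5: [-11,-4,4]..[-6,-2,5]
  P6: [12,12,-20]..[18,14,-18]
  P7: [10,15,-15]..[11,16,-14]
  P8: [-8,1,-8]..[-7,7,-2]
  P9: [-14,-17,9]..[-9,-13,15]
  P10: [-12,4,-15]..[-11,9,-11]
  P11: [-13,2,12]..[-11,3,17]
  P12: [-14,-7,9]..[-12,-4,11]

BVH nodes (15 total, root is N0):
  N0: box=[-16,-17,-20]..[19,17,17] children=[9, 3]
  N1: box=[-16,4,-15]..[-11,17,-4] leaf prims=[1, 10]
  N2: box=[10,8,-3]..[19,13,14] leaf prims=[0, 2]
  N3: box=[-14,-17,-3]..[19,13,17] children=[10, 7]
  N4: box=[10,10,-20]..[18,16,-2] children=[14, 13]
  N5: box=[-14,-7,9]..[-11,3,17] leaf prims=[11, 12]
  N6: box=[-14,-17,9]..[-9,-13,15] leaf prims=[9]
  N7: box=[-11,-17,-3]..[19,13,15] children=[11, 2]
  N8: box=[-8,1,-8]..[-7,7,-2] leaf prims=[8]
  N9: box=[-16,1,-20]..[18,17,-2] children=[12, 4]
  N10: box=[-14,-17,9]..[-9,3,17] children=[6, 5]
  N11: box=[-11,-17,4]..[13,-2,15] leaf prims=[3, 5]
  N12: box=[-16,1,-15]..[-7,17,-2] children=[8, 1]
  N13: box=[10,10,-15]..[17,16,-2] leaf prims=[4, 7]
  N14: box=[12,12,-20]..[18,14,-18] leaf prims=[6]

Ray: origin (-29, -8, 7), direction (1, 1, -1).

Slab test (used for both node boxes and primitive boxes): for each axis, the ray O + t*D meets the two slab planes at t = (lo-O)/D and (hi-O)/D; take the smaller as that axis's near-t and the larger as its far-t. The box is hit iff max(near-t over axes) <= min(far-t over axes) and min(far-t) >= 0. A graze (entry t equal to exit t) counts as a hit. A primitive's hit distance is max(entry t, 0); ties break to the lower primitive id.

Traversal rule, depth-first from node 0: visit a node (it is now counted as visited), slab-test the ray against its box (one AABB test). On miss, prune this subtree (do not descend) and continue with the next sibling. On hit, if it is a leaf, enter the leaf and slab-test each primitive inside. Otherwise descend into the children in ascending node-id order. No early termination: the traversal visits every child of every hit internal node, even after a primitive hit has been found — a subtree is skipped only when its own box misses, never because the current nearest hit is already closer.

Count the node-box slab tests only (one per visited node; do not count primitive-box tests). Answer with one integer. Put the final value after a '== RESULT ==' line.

Traverse from the root:
N0 x:[13,48] y:[-9,25] z:[-10,27] -> hit [13,25], descend [3, 9]
  N3 x:[15,48] y:[-9,21] z:[-10,10] -> miss, prune
  N9 x:[13,47] y:[9,25] z:[9,27] -> hit [13,25], descend [4, 12]
    N4 x:[39,47] y:[18,24] z:[9,27] -> miss, prune
    N12 x:[13,22] y:[9,25] z:[9,22] -> hit [13,22], descend [1, 8]
      N1 x:[13,18] y:[12,25] z:[11,22] -> hit [13,18] leaf, test {P1(miss), P10(miss)}
      N8 x:[21,22] y:[9,15] z:[9,15] -> miss, prune

Summary -> nodes [0, 3, 9, 4, 12, 1, 8]; box-tests=7; leaf-entries=1; first=miss

== RESULT ==
7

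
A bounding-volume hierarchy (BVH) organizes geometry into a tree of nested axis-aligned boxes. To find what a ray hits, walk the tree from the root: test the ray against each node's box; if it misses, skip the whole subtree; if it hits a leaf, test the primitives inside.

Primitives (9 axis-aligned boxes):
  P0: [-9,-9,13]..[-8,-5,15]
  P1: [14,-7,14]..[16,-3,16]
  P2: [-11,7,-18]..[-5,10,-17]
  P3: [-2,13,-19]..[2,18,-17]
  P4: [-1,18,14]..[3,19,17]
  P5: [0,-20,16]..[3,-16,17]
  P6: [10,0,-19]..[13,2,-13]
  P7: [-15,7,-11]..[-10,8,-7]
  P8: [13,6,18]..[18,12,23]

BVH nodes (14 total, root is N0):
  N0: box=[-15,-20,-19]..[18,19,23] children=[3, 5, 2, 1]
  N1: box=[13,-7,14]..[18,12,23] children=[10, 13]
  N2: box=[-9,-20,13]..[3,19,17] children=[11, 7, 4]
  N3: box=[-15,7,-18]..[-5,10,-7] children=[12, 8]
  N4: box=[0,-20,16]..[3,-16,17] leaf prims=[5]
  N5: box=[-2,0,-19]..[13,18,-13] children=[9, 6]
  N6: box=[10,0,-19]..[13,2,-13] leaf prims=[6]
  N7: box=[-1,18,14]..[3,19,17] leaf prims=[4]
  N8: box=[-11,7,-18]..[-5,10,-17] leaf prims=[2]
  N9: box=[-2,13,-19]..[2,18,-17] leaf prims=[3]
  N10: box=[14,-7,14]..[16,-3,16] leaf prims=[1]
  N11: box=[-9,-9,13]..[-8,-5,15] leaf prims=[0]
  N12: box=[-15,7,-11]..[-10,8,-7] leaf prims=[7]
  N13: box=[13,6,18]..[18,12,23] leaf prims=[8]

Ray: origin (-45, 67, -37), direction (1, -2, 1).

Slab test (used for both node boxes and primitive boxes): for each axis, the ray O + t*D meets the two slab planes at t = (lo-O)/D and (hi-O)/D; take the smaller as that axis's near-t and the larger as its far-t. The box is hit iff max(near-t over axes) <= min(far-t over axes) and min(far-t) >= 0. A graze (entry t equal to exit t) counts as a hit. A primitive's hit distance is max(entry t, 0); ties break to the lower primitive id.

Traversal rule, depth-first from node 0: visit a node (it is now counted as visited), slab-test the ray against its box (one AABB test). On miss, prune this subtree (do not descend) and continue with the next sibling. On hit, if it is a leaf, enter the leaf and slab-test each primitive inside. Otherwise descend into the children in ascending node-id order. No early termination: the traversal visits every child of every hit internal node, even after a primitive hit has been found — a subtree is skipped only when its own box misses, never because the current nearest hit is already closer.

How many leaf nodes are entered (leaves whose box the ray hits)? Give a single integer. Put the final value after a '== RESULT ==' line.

Trace the traversal:
N0 x:[30,63] y:[24,87/2] z:[18,60] -> hit [30,87/2], descend [1, 2, 3, 5]
  N1 x:[58,63] y:[55/2,37] z:[51,60] -> miss, prune
  N2 x:[36,48] y:[24,87/2] z:[50,54] -> miss, prune
  N3 x:[30,40] y:[57/2,30] z:[19,30] -> hit [30,30], descend [8, 12]
    N8 x:[34,40] y:[57/2,30] z:[19,20] -> miss, prune
    N12 x:[30,35] y:[59/2,30] z:[26,30] -> hit [30,30] leaf, test {P7@t=30}
  N5 x:[43,58] y:[49/2,67/2] z:[18,24] -> miss, prune

7 AABB tests over nodes [0, 1, 2, 3, 8, 12, 5]; 1 leaf entered; closest P7.

== RESULT ==
1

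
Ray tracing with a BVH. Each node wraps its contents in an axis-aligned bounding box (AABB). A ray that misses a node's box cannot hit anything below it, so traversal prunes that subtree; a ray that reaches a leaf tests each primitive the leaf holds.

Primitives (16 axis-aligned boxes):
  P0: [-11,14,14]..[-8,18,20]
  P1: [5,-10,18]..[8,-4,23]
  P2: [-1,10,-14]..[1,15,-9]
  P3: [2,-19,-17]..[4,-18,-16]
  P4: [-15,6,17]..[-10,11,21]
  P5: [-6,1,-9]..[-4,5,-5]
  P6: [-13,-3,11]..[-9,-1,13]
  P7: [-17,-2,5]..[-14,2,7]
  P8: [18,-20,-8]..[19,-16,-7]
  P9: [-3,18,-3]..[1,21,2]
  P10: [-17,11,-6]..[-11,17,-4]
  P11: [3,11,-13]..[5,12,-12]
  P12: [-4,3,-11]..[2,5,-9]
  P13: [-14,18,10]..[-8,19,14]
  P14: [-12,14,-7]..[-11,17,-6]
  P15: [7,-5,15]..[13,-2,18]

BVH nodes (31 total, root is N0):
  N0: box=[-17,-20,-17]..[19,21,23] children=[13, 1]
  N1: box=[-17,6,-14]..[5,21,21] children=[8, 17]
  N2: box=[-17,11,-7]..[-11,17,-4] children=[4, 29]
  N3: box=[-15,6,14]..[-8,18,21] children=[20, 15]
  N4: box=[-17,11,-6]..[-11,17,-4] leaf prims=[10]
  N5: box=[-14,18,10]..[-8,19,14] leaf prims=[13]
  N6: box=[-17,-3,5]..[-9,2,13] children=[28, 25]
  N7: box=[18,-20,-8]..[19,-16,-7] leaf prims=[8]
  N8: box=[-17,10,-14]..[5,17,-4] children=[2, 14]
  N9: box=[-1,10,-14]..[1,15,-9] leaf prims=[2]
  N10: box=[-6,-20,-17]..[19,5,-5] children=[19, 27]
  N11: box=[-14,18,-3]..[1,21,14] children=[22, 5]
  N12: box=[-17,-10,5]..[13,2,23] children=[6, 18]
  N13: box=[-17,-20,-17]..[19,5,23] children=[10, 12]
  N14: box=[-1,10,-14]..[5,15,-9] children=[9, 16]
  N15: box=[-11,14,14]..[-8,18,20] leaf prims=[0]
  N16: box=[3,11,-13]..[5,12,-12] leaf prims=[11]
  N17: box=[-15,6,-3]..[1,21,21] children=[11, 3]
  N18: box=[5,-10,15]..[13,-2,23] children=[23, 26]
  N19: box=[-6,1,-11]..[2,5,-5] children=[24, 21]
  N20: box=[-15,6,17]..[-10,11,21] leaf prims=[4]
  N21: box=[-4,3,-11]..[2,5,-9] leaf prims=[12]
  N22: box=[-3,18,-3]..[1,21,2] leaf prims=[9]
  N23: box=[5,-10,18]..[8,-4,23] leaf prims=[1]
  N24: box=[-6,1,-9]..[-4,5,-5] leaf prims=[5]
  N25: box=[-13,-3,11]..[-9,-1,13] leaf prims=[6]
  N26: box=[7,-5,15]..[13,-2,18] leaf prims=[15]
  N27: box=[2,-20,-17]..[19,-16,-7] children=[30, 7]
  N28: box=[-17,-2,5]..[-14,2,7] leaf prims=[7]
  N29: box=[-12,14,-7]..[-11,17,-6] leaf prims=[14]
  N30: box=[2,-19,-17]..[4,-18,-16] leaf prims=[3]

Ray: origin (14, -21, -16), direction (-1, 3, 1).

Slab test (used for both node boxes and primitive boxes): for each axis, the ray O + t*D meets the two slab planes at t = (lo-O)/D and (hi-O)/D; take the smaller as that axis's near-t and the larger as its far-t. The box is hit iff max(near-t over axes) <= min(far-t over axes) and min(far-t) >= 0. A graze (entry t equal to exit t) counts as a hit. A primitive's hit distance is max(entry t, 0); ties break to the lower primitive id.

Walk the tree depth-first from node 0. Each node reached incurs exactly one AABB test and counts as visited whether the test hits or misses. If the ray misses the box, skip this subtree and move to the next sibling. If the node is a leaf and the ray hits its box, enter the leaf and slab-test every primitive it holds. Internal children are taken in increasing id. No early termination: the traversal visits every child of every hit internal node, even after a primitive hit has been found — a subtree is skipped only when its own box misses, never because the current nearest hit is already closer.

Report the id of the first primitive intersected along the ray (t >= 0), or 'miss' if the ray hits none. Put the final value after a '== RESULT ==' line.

Trace the traversal:
N0 x:[-5,31] y:[1/3,14] z:[-1,39] -> hit [1/3,14], descend [1, 13]
  N1 x:[9,31] y:[9,14] z:[2,37] -> hit [9,14], descend [8, 17]
    N8 x:[9,31] y:[31/3,38/3] z:[2,12] -> hit [31/3,12], descend [2, 14]
      N2 x:[25,31] y:[32/3,38/3] z:[9,12] -> miss, prune
      N14 x:[9,15] y:[31/3,12] z:[2,7] -> miss, prune
    N17 x:[13,29] y:[9,14] z:[13,37] -> hit [13,14], descend [3, 11]
      N3 x:[22,29] y:[9,13] z:[30,37] -> miss, prune
      N11 x:[13,28] y:[13,14] z:[13,30] -> hit [13,14], descend [5, 22]
        N5 x:[22,28] y:[13,40/3] z:[26,30] -> miss, prune
        N22 x:[13,17] y:[13,14] z:[13,18] -> hit [13,14] leaf, test {P9@t=13}
  N13 x:[-5,31] y:[1/3,26/3] z:[-1,39] -> hit [1/3,26/3], descend [10, 12]
    N10 x:[-5,20] y:[1/3,26/3] z:[-1,11] -> hit [1/3,26/3], descend [19, 27]
      N19 x:[12,20] y:[22/3,26/3] z:[5,11] -> miss, prune
      N27 x:[-5,12] y:[1/3,5/3] z:[-1,9] -> hit [1/3,5/3], descend [7, 30]
        N7 x:[-5,-4] y:[1/3,5/3] z:[8,9] -> miss, prune
        N30 x:[10,12] y:[2/3,1] z:[-1,0] -> miss, prune
    N12 x:[1,31] y:[11/3,23/3] z:[21,39] -> miss, prune

Visited [0, 1, 8, 2, 14, 17, 3, 11, 5, 22, 13, 10, 19, 27, 7, 30, 12]. Tests: 17 box, 1 leaf. Nearest: P9.

== RESULT ==
9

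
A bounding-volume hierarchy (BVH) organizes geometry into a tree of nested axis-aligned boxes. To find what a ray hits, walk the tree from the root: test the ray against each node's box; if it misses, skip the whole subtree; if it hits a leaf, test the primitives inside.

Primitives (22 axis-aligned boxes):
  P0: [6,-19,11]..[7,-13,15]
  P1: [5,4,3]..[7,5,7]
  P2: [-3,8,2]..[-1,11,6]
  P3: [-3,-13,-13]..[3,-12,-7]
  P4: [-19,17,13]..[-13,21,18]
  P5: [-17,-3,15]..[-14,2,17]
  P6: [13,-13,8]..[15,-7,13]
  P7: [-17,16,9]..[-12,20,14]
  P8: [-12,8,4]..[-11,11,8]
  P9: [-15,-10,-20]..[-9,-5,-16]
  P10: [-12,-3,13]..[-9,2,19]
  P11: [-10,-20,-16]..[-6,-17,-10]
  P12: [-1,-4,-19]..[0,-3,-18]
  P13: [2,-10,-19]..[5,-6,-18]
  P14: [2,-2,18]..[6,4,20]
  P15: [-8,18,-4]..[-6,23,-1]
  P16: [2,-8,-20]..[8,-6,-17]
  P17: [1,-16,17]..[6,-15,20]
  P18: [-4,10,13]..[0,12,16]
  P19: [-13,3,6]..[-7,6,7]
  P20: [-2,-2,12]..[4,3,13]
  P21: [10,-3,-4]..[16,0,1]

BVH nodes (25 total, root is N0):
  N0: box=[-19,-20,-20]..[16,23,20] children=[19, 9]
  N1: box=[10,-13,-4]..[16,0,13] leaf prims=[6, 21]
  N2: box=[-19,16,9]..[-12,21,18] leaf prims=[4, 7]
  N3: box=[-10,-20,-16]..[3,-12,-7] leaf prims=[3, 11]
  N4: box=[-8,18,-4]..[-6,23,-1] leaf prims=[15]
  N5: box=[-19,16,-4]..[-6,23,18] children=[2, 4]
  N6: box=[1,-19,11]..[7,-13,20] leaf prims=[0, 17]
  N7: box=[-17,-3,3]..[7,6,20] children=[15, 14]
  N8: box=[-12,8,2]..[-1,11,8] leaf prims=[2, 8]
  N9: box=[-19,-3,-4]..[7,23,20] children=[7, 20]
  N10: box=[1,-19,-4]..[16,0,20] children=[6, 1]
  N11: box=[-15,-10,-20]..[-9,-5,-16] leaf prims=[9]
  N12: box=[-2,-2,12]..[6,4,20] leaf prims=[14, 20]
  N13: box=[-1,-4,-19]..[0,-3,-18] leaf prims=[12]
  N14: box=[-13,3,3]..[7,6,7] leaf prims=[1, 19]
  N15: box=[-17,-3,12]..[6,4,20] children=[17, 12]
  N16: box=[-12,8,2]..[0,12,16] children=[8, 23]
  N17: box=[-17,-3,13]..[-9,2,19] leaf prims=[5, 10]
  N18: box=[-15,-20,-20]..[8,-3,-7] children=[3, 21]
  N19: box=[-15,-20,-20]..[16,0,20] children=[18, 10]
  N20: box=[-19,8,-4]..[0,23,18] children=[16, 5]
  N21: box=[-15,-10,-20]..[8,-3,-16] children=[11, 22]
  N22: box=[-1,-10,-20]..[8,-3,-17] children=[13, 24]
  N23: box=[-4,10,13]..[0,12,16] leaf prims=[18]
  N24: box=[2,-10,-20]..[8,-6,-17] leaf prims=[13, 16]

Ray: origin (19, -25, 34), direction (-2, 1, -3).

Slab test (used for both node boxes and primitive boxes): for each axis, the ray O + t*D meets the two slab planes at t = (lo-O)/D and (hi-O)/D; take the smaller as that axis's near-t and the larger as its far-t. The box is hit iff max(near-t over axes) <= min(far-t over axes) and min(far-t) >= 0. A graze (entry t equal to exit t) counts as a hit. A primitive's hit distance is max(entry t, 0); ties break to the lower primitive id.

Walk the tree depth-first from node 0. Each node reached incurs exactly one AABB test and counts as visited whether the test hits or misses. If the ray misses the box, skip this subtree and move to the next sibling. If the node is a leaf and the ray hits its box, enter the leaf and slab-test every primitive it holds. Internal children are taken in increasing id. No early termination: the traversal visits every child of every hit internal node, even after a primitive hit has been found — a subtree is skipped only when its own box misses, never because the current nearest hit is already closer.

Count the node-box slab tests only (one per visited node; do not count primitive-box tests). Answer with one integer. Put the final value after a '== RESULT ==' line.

Walk:
N0 x:[3/2,19] y:[5,48] z:[14/3,18] -> hit [5,18], descend [9, 19]
  N9 x:[6,19] y:[22,48] z:[14/3,38/3] -> miss, prune
  N19 x:[3/2,17] y:[5,25] z:[14/3,18] -> hit [5,17], descend [10, 18]
    N10 x:[3/2,9] y:[6,25] z:[14/3,38/3] -> hit [6,9], descend [1, 6]
      N1 x:[3/2,9/2] y:[12,25] z:[7,38/3] -> miss, prune
      N6 x:[6,9] y:[6,12] z:[14/3,23/3] -> hit [6,23/3] leaf, test {P0@t=19/3, P17(miss)}
    N18 x:[11/2,17] y:[5,22] z:[41/3,18] -> hit [41/3,17], descend [3, 21]
      N3 x:[8,29/2] y:[5,13] z:[41/3,50/3] -> miss, prune
      N21 x:[11/2,17] y:[15,22] z:[50/3,18] -> hit [50/3,17], descend [11, 22]
        N11 x:[14,17] y:[15,20] z:[50/3,18] -> hit [50/3,17] leaf, test {P9@t=50/3}
        N22 x:[11/2,10] y:[15,22] z:[17,18] -> miss, prune

Summary -> nodes [0, 9, 19, 10, 1, 6, 18, 3, 21, 11, 22]; box-tests=11; leaf-entries=2; first=P0

== RESULT ==
11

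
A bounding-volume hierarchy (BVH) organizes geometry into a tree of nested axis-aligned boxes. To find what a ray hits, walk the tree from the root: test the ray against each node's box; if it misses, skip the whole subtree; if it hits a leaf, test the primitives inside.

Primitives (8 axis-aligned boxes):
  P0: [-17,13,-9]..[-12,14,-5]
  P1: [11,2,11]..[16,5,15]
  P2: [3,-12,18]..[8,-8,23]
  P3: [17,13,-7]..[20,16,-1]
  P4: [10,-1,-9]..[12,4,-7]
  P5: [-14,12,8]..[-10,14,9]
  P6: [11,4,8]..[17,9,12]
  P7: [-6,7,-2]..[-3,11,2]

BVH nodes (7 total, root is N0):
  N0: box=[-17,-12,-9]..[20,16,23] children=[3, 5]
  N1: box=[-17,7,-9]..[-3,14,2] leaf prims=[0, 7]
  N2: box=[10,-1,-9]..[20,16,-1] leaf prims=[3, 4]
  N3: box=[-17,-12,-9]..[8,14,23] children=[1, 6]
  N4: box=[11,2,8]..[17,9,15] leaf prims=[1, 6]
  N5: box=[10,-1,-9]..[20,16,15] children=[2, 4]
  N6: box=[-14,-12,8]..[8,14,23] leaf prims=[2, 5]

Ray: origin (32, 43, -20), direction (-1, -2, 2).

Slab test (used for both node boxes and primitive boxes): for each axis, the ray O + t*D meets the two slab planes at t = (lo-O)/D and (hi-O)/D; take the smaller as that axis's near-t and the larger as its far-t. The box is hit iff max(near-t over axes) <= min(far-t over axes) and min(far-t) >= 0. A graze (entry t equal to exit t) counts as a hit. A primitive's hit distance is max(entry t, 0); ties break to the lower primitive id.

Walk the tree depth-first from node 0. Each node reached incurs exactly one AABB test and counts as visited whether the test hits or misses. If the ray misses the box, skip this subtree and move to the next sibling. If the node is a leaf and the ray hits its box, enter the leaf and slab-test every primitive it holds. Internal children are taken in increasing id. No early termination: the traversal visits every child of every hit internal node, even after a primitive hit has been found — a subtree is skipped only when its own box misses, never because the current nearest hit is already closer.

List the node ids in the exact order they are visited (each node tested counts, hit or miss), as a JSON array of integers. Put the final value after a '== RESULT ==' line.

Traverse from the root:
N0 x:[12,49] y:[27/2,55/2] z:[11/2,43/2] -> hit [27/2,43/2], descend [3, 5]
  N3 x:[24,49] y:[29/2,55/2] z:[11/2,43/2] -> miss, prune
  N5 x:[12,22] y:[27/2,22] z:[11/2,35/2] -> hit [27/2,35/2], descend [2, 4]
    N2 x:[12,22] y:[27/2,22] z:[11/2,19/2] -> miss, prune
    N4 x:[15,21] y:[17,41/2] z:[14,35/2] -> hit [17,35/2] leaf, test {P1(miss), P6(miss)}

order=[0, 3, 5, 2, 4]  |boxes|=5  |leaves|=1  hit=miss

== RESULT ==
[0, 3, 5, 2, 4]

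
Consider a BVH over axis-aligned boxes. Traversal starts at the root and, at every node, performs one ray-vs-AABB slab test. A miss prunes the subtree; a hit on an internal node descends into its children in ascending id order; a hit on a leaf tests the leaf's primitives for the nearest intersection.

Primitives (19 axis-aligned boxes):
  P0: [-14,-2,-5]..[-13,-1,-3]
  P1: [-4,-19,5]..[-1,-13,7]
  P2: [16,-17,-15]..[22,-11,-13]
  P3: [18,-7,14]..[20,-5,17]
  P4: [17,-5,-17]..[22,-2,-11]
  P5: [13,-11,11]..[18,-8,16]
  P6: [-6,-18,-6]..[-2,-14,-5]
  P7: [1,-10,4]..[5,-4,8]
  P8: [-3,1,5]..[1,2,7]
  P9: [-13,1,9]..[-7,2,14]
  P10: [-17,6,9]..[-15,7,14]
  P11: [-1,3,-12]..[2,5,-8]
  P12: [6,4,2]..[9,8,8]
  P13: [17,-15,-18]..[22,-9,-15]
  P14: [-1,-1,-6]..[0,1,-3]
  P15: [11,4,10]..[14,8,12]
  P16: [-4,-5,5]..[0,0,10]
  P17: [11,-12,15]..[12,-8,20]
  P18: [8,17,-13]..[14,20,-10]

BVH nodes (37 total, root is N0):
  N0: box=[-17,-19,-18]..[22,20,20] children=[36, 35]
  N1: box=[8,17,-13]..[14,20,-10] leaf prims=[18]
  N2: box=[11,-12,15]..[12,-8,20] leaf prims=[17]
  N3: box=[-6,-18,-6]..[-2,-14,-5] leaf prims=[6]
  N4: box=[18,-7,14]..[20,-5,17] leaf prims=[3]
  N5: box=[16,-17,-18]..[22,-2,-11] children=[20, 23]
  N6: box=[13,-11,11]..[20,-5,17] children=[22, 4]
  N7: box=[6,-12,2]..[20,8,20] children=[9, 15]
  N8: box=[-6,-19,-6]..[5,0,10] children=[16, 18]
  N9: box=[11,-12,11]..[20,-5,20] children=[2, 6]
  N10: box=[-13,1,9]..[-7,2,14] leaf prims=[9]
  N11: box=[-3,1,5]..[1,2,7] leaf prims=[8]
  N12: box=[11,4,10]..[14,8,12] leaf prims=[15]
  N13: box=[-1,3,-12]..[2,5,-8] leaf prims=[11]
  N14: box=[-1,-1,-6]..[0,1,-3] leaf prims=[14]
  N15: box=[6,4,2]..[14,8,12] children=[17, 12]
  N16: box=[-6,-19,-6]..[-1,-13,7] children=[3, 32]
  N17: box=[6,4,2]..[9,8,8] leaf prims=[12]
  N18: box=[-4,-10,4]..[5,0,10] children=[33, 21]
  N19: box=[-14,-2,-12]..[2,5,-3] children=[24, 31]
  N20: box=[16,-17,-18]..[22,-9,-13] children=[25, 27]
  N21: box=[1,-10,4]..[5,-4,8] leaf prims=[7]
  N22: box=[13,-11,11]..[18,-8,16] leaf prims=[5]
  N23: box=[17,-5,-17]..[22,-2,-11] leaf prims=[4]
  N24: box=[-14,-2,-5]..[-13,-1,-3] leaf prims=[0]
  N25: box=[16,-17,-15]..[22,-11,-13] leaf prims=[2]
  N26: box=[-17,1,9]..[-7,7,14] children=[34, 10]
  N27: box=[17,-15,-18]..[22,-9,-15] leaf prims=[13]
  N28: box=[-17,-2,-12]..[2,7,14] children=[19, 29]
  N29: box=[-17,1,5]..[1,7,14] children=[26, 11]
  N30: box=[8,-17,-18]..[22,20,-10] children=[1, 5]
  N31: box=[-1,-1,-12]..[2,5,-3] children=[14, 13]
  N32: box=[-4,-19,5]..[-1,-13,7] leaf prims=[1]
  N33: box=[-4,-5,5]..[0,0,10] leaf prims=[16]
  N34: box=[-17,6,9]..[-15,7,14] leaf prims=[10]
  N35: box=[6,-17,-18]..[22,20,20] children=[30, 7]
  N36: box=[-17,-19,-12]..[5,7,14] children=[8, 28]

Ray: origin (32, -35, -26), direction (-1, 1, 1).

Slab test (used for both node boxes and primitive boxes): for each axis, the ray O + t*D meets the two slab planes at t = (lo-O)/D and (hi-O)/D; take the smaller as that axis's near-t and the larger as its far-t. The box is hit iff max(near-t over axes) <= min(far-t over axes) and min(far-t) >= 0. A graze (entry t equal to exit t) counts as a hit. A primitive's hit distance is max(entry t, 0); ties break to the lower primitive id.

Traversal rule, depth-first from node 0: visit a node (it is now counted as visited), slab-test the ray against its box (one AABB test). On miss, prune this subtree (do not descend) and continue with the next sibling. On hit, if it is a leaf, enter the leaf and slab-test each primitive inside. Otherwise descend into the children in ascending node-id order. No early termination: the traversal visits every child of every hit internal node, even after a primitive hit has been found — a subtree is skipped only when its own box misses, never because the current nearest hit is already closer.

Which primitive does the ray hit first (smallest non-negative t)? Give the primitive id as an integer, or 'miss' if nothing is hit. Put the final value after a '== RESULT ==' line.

Trace the traversal:
N0 x:[10,49] y:[16,55] z:[8,46] -> hit [16,46], descend [35, 36]
  N35 x:[10,26] y:[18,55] z:[8,46] -> hit [18,26], descend [7, 30]
    N7 x:[12,26] y:[23,43] z:[28,46] -> miss, prune
    N30 x:[10,24] y:[18,55] z:[8,16] -> miss, prune
  N36 x:[27,49] y:[16,42] z:[14,40] -> hit [27,40], descend [8, 28]
    N8 x:[27,38] y:[16,35] z:[20,36] -> hit [27,35], descend [16, 18]
      N16 x:[33,38] y:[16,22] z:[20,33] -> miss, prune
      N18 x:[27,36] y:[25,35] z:[30,36] -> hit [30,35], descend [21, 33]
        N21 x:[27,31] y:[25,31] z:[30,34] -> hit [30,31] leaf, test {P7@t=30}
        N33 x:[32,36] y:[30,35] z:[31,36] -> hit [32,35] leaf, test {P16@t=32}
    N28 x:[30,49] y:[33,42] z:[14,40] -> hit [33,40], descend [19, 29]
      N19 x:[30,46] y:[33,40] z:[14,23] -> miss, prune
      N29 x:[31,49] y:[36,42] z:[31,40] -> hit [36,40], descend [11, 26]
        N11 x:[31,35] y:[36,37] z:[31,33] -> miss, prune
        N26 x:[39,49] y:[36,42] z:[35,40] -> hit [39,40], descend [10, 34]
          N10 x:[39,45] y:[36,37] z:[35,40] -> miss, prune
          N34 x:[47,49] y:[41,42] z:[35,40] -> miss, prune

order=[0, 35, 7, 30, 36, 8, 16, 18, 21, 33, 28, 19, 29, 11, 26, 10, 34]  |boxes|=17  |leaves|=2  hit=P7

== RESULT ==
7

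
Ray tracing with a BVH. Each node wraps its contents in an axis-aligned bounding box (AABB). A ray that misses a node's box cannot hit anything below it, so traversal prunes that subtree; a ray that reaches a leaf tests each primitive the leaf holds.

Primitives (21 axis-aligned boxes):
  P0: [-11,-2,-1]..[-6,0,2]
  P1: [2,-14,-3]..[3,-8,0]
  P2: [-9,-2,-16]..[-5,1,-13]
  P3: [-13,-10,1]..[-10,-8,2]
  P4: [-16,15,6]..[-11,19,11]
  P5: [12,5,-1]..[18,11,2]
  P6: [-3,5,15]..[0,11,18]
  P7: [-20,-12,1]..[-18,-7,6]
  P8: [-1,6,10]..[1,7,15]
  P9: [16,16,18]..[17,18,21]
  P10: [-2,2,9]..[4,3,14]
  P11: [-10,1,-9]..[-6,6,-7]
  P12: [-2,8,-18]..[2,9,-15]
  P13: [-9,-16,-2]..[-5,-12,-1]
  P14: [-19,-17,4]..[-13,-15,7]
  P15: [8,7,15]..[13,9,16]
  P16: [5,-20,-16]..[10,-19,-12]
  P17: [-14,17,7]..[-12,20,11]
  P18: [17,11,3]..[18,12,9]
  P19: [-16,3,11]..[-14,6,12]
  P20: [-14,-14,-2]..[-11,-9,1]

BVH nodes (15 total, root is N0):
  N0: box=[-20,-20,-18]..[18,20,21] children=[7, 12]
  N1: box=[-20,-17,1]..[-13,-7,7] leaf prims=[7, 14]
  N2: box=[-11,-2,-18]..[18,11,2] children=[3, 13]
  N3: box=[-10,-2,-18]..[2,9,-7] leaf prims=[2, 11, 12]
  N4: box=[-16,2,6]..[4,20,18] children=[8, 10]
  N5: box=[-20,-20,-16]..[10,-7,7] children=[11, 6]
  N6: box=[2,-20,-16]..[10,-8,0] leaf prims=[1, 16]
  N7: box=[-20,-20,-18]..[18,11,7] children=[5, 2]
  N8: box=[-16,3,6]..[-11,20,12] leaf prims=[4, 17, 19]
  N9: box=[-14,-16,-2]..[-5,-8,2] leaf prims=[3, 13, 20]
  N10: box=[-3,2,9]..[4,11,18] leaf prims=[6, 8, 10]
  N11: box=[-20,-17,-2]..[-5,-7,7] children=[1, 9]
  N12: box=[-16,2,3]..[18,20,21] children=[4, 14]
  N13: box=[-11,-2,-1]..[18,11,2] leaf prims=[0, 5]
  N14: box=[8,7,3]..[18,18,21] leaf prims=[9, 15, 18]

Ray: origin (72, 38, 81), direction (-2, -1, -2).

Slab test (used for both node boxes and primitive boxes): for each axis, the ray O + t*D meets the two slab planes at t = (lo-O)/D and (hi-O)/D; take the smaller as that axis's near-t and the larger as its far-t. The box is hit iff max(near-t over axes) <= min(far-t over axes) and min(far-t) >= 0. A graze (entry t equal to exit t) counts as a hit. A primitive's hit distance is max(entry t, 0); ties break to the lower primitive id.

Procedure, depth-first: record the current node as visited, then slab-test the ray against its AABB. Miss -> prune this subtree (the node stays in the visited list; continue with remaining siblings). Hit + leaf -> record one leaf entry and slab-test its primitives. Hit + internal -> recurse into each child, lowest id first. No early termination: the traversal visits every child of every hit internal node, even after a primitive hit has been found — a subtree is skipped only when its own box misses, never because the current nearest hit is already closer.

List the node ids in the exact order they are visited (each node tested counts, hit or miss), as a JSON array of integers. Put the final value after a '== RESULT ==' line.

Trace the traversal:
N0 x:[27,46] y:[18,58] z:[30,99/2] -> hit [30,46], descend [7, 12]
  N7 x:[27,46] y:[27,58] z:[37,99/2] -> hit [37,46], descend [2, 5]
    N2 x:[27,83/2] y:[27,40] z:[79/2,99/2] -> hit [79/2,40], descend [3, 13]
      N3 x:[35,41] y:[29,40] z:[44,99/2] -> miss, prune
      N13 x:[27,83/2] y:[27,40] z:[79/2,41] -> hit [79/2,40] leaf, test {P0@t=79/2, P5(miss)}
    N5 x:[31,46] y:[45,58] z:[37,97/2] -> hit [45,46], descend [6, 11]
      N6 x:[31,35] y:[46,58] z:[81/2,97/2] -> miss, prune
      N11 x:[77/2,46] y:[45,55] z:[37,83/2] -> miss, prune
  N12 x:[27,44] y:[18,36] z:[30,39] -> hit [30,36], descend [4, 14]
    N4 x:[34,44] y:[18,36] z:[63/2,75/2] -> hit [34,36], descend [8, 10]
      N8 x:[83/2,44] y:[18,35] z:[69/2,75/2] -> miss, prune
      N10 x:[34,75/2] y:[27,36] z:[63/2,36] -> hit [34,36] leaf, test {P6(miss), P8(miss), P10@t=35}
    N14 x:[27,32] y:[20,31] z:[30,39] -> hit [30,31] leaf, test {P9(miss), P15(miss), P18(miss)}

Summary -> nodes [0, 7, 2, 3, 13, 5, 6, 11, 12, 4, 8, 10, 14]; box-tests=13; leaf-entries=3; first=P10

== RESULT ==
[0, 7, 2, 3, 13, 5, 6, 11, 12, 4, 8, 10, 14]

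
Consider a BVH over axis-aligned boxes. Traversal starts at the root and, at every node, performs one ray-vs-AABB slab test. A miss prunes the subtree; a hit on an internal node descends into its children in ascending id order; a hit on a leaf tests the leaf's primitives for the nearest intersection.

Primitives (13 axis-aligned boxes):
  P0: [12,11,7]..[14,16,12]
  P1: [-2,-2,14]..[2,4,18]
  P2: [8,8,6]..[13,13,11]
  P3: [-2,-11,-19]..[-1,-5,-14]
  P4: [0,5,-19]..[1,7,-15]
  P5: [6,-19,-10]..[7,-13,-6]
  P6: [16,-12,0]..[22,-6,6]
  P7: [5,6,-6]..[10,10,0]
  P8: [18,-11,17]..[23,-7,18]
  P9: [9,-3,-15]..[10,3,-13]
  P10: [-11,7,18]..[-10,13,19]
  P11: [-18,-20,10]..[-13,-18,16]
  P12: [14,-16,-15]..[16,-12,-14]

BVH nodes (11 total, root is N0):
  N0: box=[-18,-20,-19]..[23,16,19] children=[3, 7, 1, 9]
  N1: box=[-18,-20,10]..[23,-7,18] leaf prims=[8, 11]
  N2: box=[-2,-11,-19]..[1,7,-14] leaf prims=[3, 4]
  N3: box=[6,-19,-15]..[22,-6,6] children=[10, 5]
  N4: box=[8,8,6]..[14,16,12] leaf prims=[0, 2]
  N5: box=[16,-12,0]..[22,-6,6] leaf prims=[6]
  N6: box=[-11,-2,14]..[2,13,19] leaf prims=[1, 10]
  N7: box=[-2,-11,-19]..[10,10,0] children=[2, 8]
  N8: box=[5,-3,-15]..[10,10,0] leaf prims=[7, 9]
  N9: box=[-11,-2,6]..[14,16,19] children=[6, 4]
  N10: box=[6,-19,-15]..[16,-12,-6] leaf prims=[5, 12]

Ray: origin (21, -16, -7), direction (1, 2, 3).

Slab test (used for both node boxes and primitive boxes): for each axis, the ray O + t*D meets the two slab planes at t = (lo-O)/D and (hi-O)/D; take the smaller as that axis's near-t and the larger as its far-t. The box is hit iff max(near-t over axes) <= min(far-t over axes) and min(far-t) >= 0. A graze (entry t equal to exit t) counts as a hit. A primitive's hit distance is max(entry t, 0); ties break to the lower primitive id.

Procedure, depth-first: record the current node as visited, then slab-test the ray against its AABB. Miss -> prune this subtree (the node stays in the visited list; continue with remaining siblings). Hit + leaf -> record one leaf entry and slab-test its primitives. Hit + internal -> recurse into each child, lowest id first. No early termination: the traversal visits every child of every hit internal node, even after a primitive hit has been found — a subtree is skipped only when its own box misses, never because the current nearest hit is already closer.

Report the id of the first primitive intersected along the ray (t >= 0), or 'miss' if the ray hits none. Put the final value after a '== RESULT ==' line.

Trace the traversal:
N0 x:[-39,2] y:[-2,16] z:[-4,26/3] -> hit [-2,2], descend [1, 3, 7, 9]
  N1 x:[-39,2] y:[-2,9/2] z:[17/3,25/3] -> miss, prune
  N3 x:[-15,1] y:[-3/2,5] z:[-8/3,13/3] -> hit [-3/2,1], descend [5, 10]
    N5 x:[-5,1] y:[2,5] z:[7/3,13/3] -> miss, prune
    N10 x:[-15,-5] y:[-3/2,2] z:[-8/3,1/3] -> miss, prune
  N7 x:[-23,-11] y:[5/2,13] z:[-4,7/3] -> miss, prune
  N9 x:[-32,-7] y:[7,16] z:[13/3,26/3] -> miss, prune

7 AABB tests over nodes [0, 1, 3, 5, 10, 7, 9]; 0 leaves entered; closest miss.

== RESULT ==
miss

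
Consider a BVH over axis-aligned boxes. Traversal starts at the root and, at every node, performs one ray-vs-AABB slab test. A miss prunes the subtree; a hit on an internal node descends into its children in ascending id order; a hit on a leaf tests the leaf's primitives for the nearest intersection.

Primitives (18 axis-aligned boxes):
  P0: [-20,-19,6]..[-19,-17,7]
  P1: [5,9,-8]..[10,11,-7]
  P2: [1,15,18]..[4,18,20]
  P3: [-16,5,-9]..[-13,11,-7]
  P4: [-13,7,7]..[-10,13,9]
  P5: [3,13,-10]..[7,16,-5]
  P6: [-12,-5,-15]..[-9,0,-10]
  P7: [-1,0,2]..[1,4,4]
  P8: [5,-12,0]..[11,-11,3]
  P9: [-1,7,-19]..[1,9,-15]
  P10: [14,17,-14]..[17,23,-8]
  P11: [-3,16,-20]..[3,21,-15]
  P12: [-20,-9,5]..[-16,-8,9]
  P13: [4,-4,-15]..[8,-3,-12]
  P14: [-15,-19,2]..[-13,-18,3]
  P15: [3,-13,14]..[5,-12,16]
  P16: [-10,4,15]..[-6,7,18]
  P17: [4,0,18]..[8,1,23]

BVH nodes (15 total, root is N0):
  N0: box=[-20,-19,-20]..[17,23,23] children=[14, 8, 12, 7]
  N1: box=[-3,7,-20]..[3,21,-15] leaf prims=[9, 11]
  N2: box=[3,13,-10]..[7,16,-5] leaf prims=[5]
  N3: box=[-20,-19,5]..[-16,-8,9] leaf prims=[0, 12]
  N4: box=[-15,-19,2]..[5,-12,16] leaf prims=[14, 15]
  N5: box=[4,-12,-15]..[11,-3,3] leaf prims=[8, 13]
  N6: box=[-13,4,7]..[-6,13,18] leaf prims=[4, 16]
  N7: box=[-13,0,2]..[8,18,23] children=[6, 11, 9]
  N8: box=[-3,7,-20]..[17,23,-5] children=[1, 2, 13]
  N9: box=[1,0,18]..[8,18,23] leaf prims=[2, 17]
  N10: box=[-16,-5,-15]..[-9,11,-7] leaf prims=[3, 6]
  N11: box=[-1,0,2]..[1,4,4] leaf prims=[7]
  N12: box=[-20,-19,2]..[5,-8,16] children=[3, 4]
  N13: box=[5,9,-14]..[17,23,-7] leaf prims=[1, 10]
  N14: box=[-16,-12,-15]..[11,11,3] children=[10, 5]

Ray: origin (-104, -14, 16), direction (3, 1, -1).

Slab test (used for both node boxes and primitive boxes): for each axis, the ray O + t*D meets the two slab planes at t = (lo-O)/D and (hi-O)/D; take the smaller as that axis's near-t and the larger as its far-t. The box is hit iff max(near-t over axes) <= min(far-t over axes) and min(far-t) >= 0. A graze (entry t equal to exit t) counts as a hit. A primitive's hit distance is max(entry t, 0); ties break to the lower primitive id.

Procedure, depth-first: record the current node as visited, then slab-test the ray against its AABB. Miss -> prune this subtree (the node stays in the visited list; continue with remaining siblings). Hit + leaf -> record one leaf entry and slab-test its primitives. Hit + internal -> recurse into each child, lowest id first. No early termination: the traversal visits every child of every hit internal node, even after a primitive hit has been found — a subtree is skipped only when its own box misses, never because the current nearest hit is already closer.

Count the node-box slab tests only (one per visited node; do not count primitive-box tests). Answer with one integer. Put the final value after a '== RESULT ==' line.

Traverse from the root:
N0 x:[28,121/3] y:[-5,37] z:[-7,36] -> hit [28,36], descend [7, 8, 12, 14]
  N7 x:[91/3,112/3] y:[14,32] z:[-7,14] -> miss, prune
  N8 x:[101/3,121/3] y:[21,37] z:[21,36] -> hit [101/3,36], descend [1, 2, 13]
    N1 x:[101/3,107/3] y:[21,35] z:[31,36] -> hit [101/3,35] leaf, test {P9(miss), P11@t=101/3}
    N2 x:[107/3,37] y:[27,30] z:[21,26] -> miss, prune
    N13 x:[109/3,121/3] y:[23,37] z:[23,30] -> miss, prune
  N12 x:[28,109/3] y:[-5,6] z:[0,14] -> miss, prune
  N14 x:[88/3,115/3] y:[2,25] z:[13,31] -> miss, prune

Visited [0, 7, 8, 1, 2, 13, 12, 14]. Tests: 8 box, 1 leaf. Nearest: P11.

== RESULT ==
8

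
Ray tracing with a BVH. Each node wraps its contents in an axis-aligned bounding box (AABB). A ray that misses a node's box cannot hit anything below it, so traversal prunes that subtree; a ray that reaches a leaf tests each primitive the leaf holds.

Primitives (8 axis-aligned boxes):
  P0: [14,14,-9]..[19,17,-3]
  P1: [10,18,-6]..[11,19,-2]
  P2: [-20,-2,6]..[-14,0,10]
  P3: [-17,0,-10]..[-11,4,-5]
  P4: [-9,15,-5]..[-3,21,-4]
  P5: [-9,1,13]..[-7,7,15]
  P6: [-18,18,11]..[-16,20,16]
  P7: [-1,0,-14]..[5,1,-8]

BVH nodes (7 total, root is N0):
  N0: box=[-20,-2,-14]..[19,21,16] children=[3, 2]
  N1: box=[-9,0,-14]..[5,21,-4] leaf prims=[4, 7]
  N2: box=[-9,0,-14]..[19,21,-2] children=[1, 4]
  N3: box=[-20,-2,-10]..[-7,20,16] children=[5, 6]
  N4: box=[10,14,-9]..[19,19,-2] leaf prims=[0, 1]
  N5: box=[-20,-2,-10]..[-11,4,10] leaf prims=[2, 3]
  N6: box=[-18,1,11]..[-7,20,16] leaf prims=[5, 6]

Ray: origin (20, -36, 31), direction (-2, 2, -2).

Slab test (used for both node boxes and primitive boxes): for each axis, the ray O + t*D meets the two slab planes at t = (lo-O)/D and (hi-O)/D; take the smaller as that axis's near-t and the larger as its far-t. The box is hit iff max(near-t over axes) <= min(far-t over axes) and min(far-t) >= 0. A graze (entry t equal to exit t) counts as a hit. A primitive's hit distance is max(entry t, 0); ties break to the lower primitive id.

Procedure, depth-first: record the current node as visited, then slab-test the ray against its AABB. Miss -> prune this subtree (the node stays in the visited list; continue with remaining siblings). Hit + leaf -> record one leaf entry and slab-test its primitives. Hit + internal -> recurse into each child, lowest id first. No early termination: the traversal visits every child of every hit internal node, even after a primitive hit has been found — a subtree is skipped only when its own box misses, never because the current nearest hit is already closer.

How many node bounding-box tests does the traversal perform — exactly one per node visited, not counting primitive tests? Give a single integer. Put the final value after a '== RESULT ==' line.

Trace the traversal:
N0 x:[1/2,20] y:[17,57/2] z:[15/2,45/2] -> hit [17,20], descend [2, 3]
  N2 x:[1/2,29/2] y:[18,57/2] z:[33/2,45/2] -> miss, prune
  N3 x:[27/2,20] y:[17,28] z:[15/2,41/2] -> hit [17,20], descend [5, 6]
    N5 x:[31/2,20] y:[17,20] z:[21/2,41/2] -> hit [17,20] leaf, test {P2(miss), P3@t=18}
    N6 x:[27/2,19] y:[37/2,28] z:[15/2,10] -> miss, prune

order=[0, 2, 3, 5, 6]  |boxes|=5  |leaves|=1  hit=P3

== RESULT ==
5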